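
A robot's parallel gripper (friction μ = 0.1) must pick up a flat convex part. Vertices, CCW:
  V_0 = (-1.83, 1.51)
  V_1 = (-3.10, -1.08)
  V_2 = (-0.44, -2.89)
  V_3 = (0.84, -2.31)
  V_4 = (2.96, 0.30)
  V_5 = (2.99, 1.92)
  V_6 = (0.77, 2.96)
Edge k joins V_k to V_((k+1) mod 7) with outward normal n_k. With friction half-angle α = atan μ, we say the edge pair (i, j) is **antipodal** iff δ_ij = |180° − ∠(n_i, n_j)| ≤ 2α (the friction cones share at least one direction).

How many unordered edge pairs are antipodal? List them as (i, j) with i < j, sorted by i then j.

α = atan 0.1 = 5.71°;  2α = 11.42°
n_0 = (-0.8979, +0.4403)
n_1 = (-0.5626, -0.8268)
n_2 = (+0.4127, -0.9109)
n_3 = (+0.7762, -0.6305)
n_4 = (+0.9998, -0.0185)
n_5 = (+0.4242, +0.9056)
n_6 = (-0.4871, +0.8734)
  (0,1): δ = 98.11°  ·
  (0,2): δ = 39.50°  ·
  (0,3): δ = 12.96°  ·
  (0,4): δ = 25.06°  ·
  (0,5): δ = 91.02°  ·
  (0,6): δ = 145.27°  ·
  (1,2): δ = 121.39°  ·
  (1,3): δ = 94.85°  ·
  (1,4): δ = 56.83°  ·
  (1,5): δ = 9.13°  ✓
  (1,6): δ = 63.38°  ·
  (2,3): δ = 153.46°  ·
  (2,4): δ = 115.44°  ·
  (2,5): δ = 49.48°  ·
  (2,6): δ = 4.77°  ✓
  (3,4): δ = 141.98°  ·
  (3,5): δ = 76.02°  ·
  (3,6): δ = 21.77°  ·
  (4,5): δ = 114.04°  ·
  (4,6): δ = 59.79°  ·
  (5,6): δ = 125.75°  ·
antipodal pairs: 2

count = 2; pairs: (1,5), (2,6)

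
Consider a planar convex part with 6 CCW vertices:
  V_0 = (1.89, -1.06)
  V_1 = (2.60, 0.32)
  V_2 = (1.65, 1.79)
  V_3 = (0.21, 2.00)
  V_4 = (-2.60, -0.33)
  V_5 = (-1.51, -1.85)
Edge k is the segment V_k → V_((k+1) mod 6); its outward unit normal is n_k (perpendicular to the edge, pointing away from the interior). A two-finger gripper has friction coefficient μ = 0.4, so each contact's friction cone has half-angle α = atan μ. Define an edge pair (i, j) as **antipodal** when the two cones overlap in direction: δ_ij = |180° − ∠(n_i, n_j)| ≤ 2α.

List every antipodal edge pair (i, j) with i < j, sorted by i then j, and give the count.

count = 4; pairs: (0,3), (1,4), (2,5), (3,5)

α = atan 0.4 = 21.80°;  2α = 43.60°
n_0 = (+0.8892, -0.4575)
n_1 = (+0.8399, +0.5428)
n_2 = (+0.1443, +0.9895)
n_3 = (-0.6383, +0.7698)
n_4 = (-0.8126, -0.5828)
n_5 = (+0.2263, -0.9741)
  (0,1): δ = 119.90°  ·
  (0,2): δ = 71.07°  ·
  (0,3): δ = 23.11°  ✓
  (0,4): δ = 62.87°  ·
  (0,5): δ = 130.31°  ·
  (1,2): δ = 131.17°  ·
  (1,3): δ = 83.21°  ·
  (1,4): δ = 2.77°  ✓
  (1,5): δ = 70.21°  ·
  (2,3): δ = 132.04°  ·
  (2,4): δ = 46.06°  ·
  (2,5): δ = 21.38°  ✓
  (3,4): δ = 94.02°  ·
  (3,5): δ = 26.58°  ✓
  (4,5): δ = 112.56°  ·
antipodal pairs: 4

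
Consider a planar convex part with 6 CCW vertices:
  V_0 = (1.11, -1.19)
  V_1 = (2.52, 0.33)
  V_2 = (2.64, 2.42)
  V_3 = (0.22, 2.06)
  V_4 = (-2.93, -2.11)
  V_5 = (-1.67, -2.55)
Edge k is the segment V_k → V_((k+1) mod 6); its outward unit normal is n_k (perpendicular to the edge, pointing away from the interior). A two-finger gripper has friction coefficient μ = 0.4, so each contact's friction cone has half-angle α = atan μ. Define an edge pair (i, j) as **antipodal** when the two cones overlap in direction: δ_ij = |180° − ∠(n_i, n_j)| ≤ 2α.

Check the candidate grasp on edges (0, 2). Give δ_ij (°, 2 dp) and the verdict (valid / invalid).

δ = 38.69°, valid

α = atan 0.4 = 21.80°;  2α = 43.60°
edge 0: e_0 = (+1.41, +1.52);  n_0 = (+0.7331, -0.6801)
edge 2: e_2 = (-2.42, -0.36);  n_2 = (-0.1471, +0.9891)
∠(n_0, n_2) = 141.31°
δ = |180° − 141.31°| = 38.69°
38.69° ≤ 2α = 43.60°  →  valid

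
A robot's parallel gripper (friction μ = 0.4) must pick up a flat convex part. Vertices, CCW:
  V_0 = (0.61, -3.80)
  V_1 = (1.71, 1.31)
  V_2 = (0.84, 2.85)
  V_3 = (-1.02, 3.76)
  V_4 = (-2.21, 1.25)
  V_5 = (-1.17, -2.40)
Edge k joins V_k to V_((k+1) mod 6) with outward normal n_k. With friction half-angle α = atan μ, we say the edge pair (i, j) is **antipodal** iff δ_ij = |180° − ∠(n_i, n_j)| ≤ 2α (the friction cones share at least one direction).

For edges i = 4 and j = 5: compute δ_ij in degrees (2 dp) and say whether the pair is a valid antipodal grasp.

α = atan 0.4 = 21.80°;  2α = 43.60°
edge 4: e_4 = (+1.04, -3.65);  n_4 = (-0.9617, -0.2740)
edge 5: e_5 = (+1.78, -1.40);  n_5 = (-0.6182, -0.7860)
∠(n_4, n_5) = 35.91°
δ = |180° − 35.91°| = 144.09°
144.09° > 2α = 43.60°  →  invalid

δ = 144.09°, invalid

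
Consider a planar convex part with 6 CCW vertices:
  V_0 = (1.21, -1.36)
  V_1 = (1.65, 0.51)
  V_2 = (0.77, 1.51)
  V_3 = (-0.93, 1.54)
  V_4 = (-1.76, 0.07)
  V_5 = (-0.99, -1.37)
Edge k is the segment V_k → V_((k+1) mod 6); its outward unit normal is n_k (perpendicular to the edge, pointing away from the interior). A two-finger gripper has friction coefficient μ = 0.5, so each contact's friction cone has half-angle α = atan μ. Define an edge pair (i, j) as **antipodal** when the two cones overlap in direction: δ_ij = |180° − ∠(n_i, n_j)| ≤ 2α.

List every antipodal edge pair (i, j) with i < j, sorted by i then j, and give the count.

α = atan 0.5 = 26.57°;  2α = 53.13°
n_0 = (+0.9734, -0.2290)
n_1 = (+0.7507, +0.6606)
n_2 = (+0.0176, +0.9998)
n_3 = (-0.8708, +0.4917)
n_4 = (-0.8818, -0.4715)
n_5 = (+0.0045, -1.0000)
  (0,1): δ = 125.41°  ·
  (0,2): δ = 77.77°  ·
  (0,3): δ = 16.21°  ✓
  (0,4): δ = 41.37°  ✓
  (0,5): δ = 103.50°  ·
  (1,2): δ = 132.36°  ·
  (1,3): δ = 70.80°  ·
  (1,4): δ = 13.21°  ✓
  (1,5): δ = 48.91°  ✓
  (2,3): δ = 118.44°  ·
  (2,4): δ = 60.85°  ·
  (2,5): δ = 1.27°  ✓
  (3,4): δ = 122.42°  ·
  (3,5): δ = 60.29°  ·
  (4,5): δ = 117.87°  ·
antipodal pairs: 5

count = 5; pairs: (0,3), (0,4), (1,4), (1,5), (2,5)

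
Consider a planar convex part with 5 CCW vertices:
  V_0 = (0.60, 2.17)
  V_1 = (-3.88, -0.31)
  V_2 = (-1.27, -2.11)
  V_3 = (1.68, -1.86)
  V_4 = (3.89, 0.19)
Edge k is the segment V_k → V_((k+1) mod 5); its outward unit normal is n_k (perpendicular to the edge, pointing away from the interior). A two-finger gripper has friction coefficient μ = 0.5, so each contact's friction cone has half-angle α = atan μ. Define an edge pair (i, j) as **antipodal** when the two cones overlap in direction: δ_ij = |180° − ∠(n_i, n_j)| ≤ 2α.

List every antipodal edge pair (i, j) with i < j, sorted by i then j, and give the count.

α = atan 0.5 = 26.57°;  2α = 53.13°
n_0 = (-0.4843, +0.8749)
n_1 = (-0.5677, -0.8232)
n_2 = (+0.0844, -0.9964)
n_3 = (+0.6801, -0.7331)
n_4 = (+0.5156, +0.8568)
  (0,1): δ = 63.56°  ·
  (0,2): δ = 24.12°  ✓
  (0,3): δ = 13.88°  ✓
  (0,4): δ = 119.99°  ·
  (1,2): δ = 140.56°  ·
  (1,3): δ = 102.56°  ·
  (1,4): δ = 3.55°  ✓
  (2,3): δ = 141.99°  ·
  (2,4): δ = 35.88°  ✓
  (3,4): δ = 73.89°  ·
antipodal pairs: 4

count = 4; pairs: (0,2), (0,3), (1,4), (2,4)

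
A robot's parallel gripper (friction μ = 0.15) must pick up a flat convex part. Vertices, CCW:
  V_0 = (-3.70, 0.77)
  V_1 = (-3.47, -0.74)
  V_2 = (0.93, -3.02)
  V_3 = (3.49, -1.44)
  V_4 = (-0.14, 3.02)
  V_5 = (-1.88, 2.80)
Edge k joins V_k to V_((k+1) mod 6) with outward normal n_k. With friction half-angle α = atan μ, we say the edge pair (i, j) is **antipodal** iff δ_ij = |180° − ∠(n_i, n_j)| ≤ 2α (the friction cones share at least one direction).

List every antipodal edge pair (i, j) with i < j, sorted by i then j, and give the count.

α = atan 0.15 = 8.53°;  2α = 17.06°
n_0 = (-0.9886, -0.1506)
n_1 = (-0.4601, -0.8879)
n_2 = (+0.5252, -0.8510)
n_3 = (+0.7756, +0.6312)
n_4 = (-0.1254, +0.9921)
n_5 = (-0.7446, +0.6675)
  (0,1): δ = 126.05°  ·
  (0,2): δ = 66.98°  ·
  (0,3): δ = 30.48°  ·
  (0,4): δ = 88.55°  ·
  (0,5): δ = 129.46°  ·
  (1,2): δ = 120.93°  ·
  (1,3): δ = 23.47°  ·
  (1,4): δ = 34.60°  ·
  (1,5): δ = 75.51°  ·
  (2,3): δ = 82.54°  ·
  (2,4): δ = 24.48°  ·
  (2,5): δ = 16.44°  ✓
  (3,4): δ = 121.94°  ·
  (3,5): δ = 81.02°  ·
  (4,5): δ = 139.08°  ·
antipodal pairs: 1

count = 1; pairs: (2,5)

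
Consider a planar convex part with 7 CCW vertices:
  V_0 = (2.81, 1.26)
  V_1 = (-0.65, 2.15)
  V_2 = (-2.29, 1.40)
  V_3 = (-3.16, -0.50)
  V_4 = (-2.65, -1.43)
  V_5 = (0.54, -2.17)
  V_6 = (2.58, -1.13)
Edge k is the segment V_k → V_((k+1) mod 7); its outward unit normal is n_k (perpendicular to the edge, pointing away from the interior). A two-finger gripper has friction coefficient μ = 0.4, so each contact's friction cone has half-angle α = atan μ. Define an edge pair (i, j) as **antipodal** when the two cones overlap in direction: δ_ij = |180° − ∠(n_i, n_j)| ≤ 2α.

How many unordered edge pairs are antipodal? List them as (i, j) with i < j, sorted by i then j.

count = 7; pairs: (0,4), (0,5), (1,4), (1,5), (2,5), (2,6), (3,6)

α = atan 0.4 = 21.80°;  2α = 43.60°
n_0 = (+0.2491, +0.9685)
n_1 = (-0.4159, +0.9094)
n_2 = (-0.9092, +0.4163)
n_3 = (-0.8768, -0.4808)
n_4 = (-0.2260, -0.9741)
n_5 = (+0.4542, -0.8909)
n_6 = (+0.9954, -0.0958)
  (0,1): δ = 141.00°  ·
  (0,2): δ = 100.18°  ·
  (0,3): δ = 46.83°  ·
  (0,4): δ = 1.37°  ✓
  (0,5): δ = 41.44°  ✓
  (0,6): δ = 98.93°  ·
  (1,2): δ = 139.18°  ·
  (1,3): δ = 85.84°  ·
  (1,4): δ = 37.64°  ✓
  (1,5): δ = 2.44°  ✓
  (1,6): δ = 59.93°  ·
  (2,3): δ = 126.66°  ·
  (2,4): δ = 78.46°  ·
  (2,5): δ = 38.38°  ✓
  (2,6): δ = 19.11°  ✓
  (3,4): δ = 131.80°  ·
  (3,5): δ = 91.73°  ·
  (3,6): δ = 34.24°  ✓
  (4,5): δ = 139.93°  ·
  (4,6): δ = 82.44°  ·
  (5,6): δ = 122.51°  ·
antipodal pairs: 7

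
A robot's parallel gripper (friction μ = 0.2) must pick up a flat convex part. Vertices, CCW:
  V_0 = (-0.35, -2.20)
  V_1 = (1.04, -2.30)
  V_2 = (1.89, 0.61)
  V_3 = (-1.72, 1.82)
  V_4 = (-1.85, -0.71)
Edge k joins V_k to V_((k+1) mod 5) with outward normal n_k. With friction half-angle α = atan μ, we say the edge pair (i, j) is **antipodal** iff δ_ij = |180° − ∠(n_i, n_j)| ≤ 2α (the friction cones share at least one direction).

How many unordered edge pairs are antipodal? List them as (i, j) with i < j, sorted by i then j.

count = 2; pairs: (0,2), (1,3)

α = atan 0.2 = 11.31°;  2α = 22.62°
n_0 = (-0.0718, -0.9974)
n_1 = (+0.9599, -0.2804)
n_2 = (+0.3178, +0.9482)
n_3 = (-0.9987, +0.0513)
n_4 = (-0.7047, -0.7095)
  (0,1): δ = 102.17°  ·
  (0,2): δ = 14.42°  ✓
  (0,3): δ = 91.17°  ·
  (0,4): δ = 139.31°  ·
  (1,2): δ = 92.25°  ·
  (1,3): δ = 13.34°  ✓
  (1,4): δ = 61.47°  ·
  (2,3): δ = 74.41°  ·
  (2,4): δ = 26.28°  ·
  (3,4): δ = 131.87°  ·
antipodal pairs: 2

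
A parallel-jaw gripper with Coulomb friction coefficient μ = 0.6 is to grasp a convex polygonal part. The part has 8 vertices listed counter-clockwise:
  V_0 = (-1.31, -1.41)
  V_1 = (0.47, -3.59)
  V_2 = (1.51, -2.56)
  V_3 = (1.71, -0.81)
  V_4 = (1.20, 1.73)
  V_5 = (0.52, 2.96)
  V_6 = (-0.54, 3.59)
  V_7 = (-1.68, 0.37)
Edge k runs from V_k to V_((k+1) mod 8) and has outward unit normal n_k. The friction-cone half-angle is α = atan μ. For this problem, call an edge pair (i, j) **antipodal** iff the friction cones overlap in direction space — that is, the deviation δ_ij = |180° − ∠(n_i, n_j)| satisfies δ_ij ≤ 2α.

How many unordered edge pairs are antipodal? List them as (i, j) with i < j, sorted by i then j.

α = atan 0.6 = 30.96°;  2α = 61.93°
n_0 = (-0.7746, -0.6325)
n_1 = (+0.7037, -0.7105)
n_2 = (+0.9935, -0.1135)
n_3 = (+0.9804, +0.1969)
n_4 = (+0.8752, +0.4838)
n_5 = (+0.5109, +0.8596)
n_6 = (-0.9427, +0.3337)
n_7 = (-0.9791, -0.2035)
  (0,1): δ = 84.51°  ·
  (0,2): δ = 45.75°  ✓
  (0,3): δ = 27.88°  ✓
  (0,4): δ = 10.30°  ✓
  (0,5): δ = 20.04°  ✓
  (0,6): δ = 121.27°  ·
  (0,7): δ = 152.51°  ·
  (1,2): δ = 141.24°  ·
  (1,3): δ = 123.37°  ·
  (1,4): δ = 105.79°  ·
  (1,5): δ = 75.45°  ·
  (1,6): δ = 25.78°  ✓
  (1,7): δ = 57.02°  ✓
  (2,3): δ = 162.13°  ·
  (2,4): δ = 144.54°  ·
  (2,5): δ = 114.20°  ·
  (2,6): δ = 12.98°  ✓
  (2,7): δ = 18.26°  ✓
  (3,4): δ = 162.42°  ·
  (3,5): δ = 132.08°  ·
  (3,6): δ = 30.85°  ✓
  (3,7): δ = 0.39°  ✓
  (4,5): δ = 149.66°  ·
  (4,6): δ = 48.43°  ✓
  (4,7): δ = 17.19°  ✓
  (5,6): δ = 78.77°  ·
  (5,7): δ = 47.53°  ✓
  (6,7): δ = 148.76°  ·
antipodal pairs: 13

count = 13; pairs: (0,2), (0,3), (0,4), (0,5), (1,6), (1,7), (2,6), (2,7), (3,6), (3,7), (4,6), (4,7), (5,7)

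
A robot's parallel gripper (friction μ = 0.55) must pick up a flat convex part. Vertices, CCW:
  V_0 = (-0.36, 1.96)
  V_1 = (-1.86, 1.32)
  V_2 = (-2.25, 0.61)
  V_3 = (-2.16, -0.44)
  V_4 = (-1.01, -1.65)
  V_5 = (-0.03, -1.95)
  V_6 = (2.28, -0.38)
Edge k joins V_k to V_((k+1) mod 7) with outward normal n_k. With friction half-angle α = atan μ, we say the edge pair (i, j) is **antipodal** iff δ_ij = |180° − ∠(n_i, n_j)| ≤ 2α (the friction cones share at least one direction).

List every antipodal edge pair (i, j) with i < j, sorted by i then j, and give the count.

α = atan 0.55 = 28.81°;  2α = 57.62°
n_0 = (-0.3924, +0.9198)
n_1 = (-0.8765, +0.4814)
n_2 = (-0.9963, -0.0854)
n_3 = (-0.7248, -0.6889)
n_4 = (-0.2927, -0.9562)
n_5 = (+0.5621, -0.8271)
n_6 = (+0.6633, +0.7483)
  (0,1): δ = 141.89°  ·
  (0,2): δ = 108.21°  ·
  (0,3): δ = 69.56°  ·
  (0,4): δ = 40.13°  ✓
  (0,5): δ = 11.10°  ✓
  (0,6): δ = 115.34°  ·
  (1,2): δ = 146.32°  ·
  (1,3): δ = 107.68°  ·
  (1,4): δ = 78.24°  ·
  (1,5): δ = 27.02°  ✓
  (1,6): δ = 77.23°  ·
  (2,3): δ = 141.36°  ·
  (2,4): δ = 111.92°  ·
  (2,5): δ = 60.70°  ·
  (2,6): δ = 43.55°  ✓
  (3,4): δ = 150.56°  ·
  (3,5): δ = 99.34°  ·
  (3,6): δ = 4.90°  ✓
  (4,5): δ = 128.78°  ·
  (4,6): δ = 24.53°  ✓
  (5,6): δ = 75.75°  ·
antipodal pairs: 6

count = 6; pairs: (0,4), (0,5), (1,5), (2,6), (3,6), (4,6)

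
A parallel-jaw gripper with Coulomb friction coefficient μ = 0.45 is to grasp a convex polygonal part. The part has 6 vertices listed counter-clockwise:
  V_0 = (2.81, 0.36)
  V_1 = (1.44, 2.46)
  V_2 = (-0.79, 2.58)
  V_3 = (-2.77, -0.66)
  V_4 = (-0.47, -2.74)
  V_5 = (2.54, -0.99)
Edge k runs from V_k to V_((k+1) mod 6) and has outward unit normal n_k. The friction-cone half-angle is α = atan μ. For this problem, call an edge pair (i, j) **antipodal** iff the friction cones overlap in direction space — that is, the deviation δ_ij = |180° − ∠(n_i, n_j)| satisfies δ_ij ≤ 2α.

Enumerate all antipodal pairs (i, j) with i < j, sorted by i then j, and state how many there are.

count = 5; pairs: (0,3), (1,3), (1,4), (2,4), (2,5)

α = atan 0.45 = 24.23°;  2α = 48.46°
n_0 = (+0.8375, +0.5464)
n_1 = (+0.0537, +0.9986)
n_2 = (-0.8533, +0.5215)
n_3 = (-0.6707, -0.7417)
n_4 = (+0.5026, -0.8645)
n_5 = (+0.9806, -0.1961)
  (0,1): δ = 126.20°  ·
  (0,2): δ = 64.55°  ·
  (0,3): δ = 14.76°  ✓
  (0,4): δ = 87.05°  ·
  (0,5): δ = 135.57°  ·
  (1,2): δ = 118.35°  ·
  (1,3): δ = 39.04°  ✓
  (1,4): δ = 33.25°  ✓
  (1,5): δ = 81.77°  ·
  (2,3): δ = 100.69°  ·
  (2,4): δ = 28.40°  ✓
  (2,5): δ = 20.12°  ✓
  (3,4): δ = 107.70°  ·
  (3,5): δ = 59.19°  ·
  (4,5): δ = 131.48°  ·
antipodal pairs: 5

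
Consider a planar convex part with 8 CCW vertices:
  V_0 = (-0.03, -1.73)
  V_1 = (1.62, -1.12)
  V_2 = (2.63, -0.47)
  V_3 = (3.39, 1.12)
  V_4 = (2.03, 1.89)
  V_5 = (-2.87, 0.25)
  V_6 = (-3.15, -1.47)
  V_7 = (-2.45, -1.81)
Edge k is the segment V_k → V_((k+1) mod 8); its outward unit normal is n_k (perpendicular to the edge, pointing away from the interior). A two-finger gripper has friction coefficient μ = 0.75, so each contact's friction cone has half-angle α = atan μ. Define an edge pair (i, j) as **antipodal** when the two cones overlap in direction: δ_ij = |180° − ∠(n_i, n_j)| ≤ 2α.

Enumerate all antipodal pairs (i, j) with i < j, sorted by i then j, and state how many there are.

count = 13; pairs: (0,3), (0,4), (0,5), (1,3), (1,4), (1,5), (2,4), (2,5), (3,5), (3,6), (3,7), (4,6), (4,7)

α = atan 0.75 = 36.87°;  2α = 73.74°
n_0 = (+0.3468, -0.9380)
n_1 = (+0.5412, -0.8409)
n_2 = (+0.9022, -0.4313)
n_3 = (+0.4927, +0.8702)
n_4 = (-0.3174, +0.9483)
n_5 = (-0.9870, +0.1607)
n_6 = (-0.4369, -0.8995)
n_7 = (+0.0330, -0.9995)
  (0,1): δ = 167.53°  ·
  (0,2): δ = 135.84°  ·
  (0,3): δ = 49.81°  ✓
  (0,4): δ = 1.78°  ✓
  (0,5): δ = 60.46°  ✓
  (0,6): δ = 133.80°  ·
  (0,7): δ = 161.60°  ·
  (1,2): δ = 148.31°  ·
  (1,3): δ = 62.28°  ✓
  (1,4): δ = 14.26°  ✓
  (1,5): δ = 47.99°  ✓
  (1,6): δ = 121.33°  ·
  (1,7): δ = 149.13°  ·
  (2,3): δ = 93.97°  ·
  (2,4): δ = 45.95°  ✓
  (2,5): δ = 16.30°  ✓
  (2,6): δ = 89.64°  ·
  (2,7): δ = 117.44°  ·
  (3,4): δ = 131.98°  ·
  (3,5): δ = 69.73°  ✓
  (3,6): δ = 3.61°  ✓
  (3,7): δ = 31.41°  ✓
  (4,5): δ = 117.75°  ·
  (4,6): δ = 44.41°  ✓
  (4,7): δ = 16.61°  ✓
  (5,6): δ = 106.66°  ·
  (5,7): δ = 78.86°  ·
  (6,7): δ = 152.20°  ·
antipodal pairs: 13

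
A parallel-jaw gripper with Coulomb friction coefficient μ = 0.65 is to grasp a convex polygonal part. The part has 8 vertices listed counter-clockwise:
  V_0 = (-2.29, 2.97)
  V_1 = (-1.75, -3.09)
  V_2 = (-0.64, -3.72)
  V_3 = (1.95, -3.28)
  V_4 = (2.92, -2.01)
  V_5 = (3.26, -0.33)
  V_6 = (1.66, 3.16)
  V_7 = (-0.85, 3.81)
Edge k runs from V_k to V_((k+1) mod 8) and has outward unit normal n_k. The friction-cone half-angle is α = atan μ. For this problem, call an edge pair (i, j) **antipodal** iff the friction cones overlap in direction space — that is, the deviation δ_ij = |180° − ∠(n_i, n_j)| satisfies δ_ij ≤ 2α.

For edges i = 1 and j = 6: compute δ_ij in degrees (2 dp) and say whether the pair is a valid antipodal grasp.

α = atan 0.65 = 33.02°;  2α = 66.05°
edge 1: e_1 = (+1.11, -0.63);  n_1 = (-0.4936, -0.8697)
edge 6: e_6 = (-2.51, +0.65);  n_6 = (+0.2507, +0.9681)
∠(n_1, n_6) = 164.94°
δ = |180° − 164.94°| = 15.06°
15.06° ≤ 2α = 66.05°  →  valid

δ = 15.06°, valid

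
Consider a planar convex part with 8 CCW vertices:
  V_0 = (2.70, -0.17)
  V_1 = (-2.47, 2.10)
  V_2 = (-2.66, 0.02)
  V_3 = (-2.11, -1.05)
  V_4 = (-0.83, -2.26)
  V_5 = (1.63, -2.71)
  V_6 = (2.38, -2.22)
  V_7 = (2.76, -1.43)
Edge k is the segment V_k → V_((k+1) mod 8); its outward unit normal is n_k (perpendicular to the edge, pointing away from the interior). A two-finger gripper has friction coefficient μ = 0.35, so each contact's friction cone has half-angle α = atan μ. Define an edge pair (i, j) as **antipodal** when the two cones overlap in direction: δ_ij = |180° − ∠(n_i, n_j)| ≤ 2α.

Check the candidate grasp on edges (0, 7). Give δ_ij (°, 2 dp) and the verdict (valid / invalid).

δ = 116.43°, invalid

α = atan 0.35 = 19.29°;  2α = 38.58°
edge 0: e_0 = (-5.17, +2.27);  n_0 = (+0.4020, +0.9156)
edge 7: e_7 = (-0.06, +1.26);  n_7 = (+0.9989, +0.0476)
∠(n_0, n_7) = 63.57°
δ = |180° − 63.57°| = 116.43°
116.43° > 2α = 38.58°  →  invalid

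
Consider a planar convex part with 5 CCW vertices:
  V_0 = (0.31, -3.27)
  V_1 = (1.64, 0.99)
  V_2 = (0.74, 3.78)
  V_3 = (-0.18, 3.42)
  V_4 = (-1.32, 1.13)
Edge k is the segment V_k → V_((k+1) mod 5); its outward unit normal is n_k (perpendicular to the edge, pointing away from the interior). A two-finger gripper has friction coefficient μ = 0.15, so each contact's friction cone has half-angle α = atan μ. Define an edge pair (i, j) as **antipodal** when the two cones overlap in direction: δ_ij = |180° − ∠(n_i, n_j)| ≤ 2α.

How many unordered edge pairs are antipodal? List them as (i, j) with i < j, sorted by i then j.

α = atan 0.15 = 8.53°;  2α = 17.06°
n_0 = (+0.9546, -0.2980)
n_1 = (+0.9517, +0.3070)
n_2 = (-0.3644, +0.9312)
n_3 = (-0.8952, +0.4456)
n_4 = (-0.9377, -0.3474)
  (0,1): δ = 144.78°  ·
  (0,2): δ = 51.29°  ·
  (0,3): δ = 9.13°  ✓
  (0,4): δ = 37.67°  ·
  (1,2): δ = 86.51°  ·
  (1,3): δ = 44.34°  ·
  (1,4): δ = 2.45°  ✓
  (2,3): δ = 137.84°  ·
  (2,4): δ = 91.04°  ·
  (3,4): δ = 133.21°  ·
antipodal pairs: 2

count = 2; pairs: (0,3), (1,4)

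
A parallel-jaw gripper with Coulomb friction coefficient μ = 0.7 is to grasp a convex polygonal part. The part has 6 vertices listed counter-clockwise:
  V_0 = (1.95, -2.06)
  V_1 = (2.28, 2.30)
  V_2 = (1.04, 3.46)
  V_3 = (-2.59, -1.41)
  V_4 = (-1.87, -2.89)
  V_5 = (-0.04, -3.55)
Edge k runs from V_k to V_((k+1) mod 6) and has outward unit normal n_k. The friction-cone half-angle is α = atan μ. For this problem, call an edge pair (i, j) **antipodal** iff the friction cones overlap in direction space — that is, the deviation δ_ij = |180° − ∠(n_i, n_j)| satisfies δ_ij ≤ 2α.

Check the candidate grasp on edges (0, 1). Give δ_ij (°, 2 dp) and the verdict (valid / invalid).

δ = 128.76°, invalid

α = atan 0.7 = 34.99°;  2α = 69.98°
edge 0: e_0 = (+0.33, +4.36);  n_0 = (+0.9971, -0.0755)
edge 1: e_1 = (-1.24, +1.16);  n_1 = (+0.6832, +0.7303)
∠(n_0, n_1) = 51.24°
δ = |180° − 51.24°| = 128.76°
128.76° > 2α = 69.98°  →  invalid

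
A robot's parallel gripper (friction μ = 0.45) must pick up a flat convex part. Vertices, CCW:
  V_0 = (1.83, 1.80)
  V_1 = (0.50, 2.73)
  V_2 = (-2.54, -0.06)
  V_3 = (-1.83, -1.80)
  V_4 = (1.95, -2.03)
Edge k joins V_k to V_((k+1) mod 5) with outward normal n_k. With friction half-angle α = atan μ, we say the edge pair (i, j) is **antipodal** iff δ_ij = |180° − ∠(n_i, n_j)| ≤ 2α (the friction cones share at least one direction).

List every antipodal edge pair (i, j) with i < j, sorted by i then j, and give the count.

α = atan 0.45 = 24.23°;  2α = 48.46°
n_0 = (+0.5730, +0.8195)
n_1 = (-0.6762, +0.7368)
n_2 = (-0.9259, -0.3778)
n_3 = (-0.0607, -0.9982)
n_4 = (+0.9995, +0.0313)
  (0,1): δ = 102.49°  ·
  (0,2): δ = 32.84°  ✓
  (0,3): δ = 31.48°  ✓
  (0,4): δ = 126.76°  ·
  (1,2): δ = 110.35°  ·
  (1,3): δ = 46.03°  ✓
  (1,4): δ = 49.25°  ·
  (2,3): δ = 115.68°  ·
  (2,4): δ = 20.40°  ✓
  (3,4): δ = 84.72°  ·
antipodal pairs: 4

count = 4; pairs: (0,2), (0,3), (1,3), (2,4)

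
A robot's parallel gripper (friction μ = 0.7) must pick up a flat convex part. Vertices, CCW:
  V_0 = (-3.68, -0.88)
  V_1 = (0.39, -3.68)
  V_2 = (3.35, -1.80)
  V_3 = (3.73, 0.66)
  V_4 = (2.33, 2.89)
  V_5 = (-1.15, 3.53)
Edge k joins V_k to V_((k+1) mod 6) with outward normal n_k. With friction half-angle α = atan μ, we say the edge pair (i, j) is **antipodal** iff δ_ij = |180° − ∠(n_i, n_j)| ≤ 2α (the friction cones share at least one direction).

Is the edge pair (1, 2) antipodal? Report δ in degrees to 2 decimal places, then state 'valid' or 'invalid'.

δ = 131.20°, invalid

α = atan 0.7 = 34.99°;  2α = 69.98°
edge 1: e_1 = (+2.96, +1.88);  n_1 = (+0.5361, -0.8441)
edge 2: e_2 = (+0.38, +2.46);  n_2 = (+0.9883, -0.1527)
∠(n_1, n_2) = 48.80°
δ = |180° − 48.80°| = 131.20°
131.20° > 2α = 69.98°  →  invalid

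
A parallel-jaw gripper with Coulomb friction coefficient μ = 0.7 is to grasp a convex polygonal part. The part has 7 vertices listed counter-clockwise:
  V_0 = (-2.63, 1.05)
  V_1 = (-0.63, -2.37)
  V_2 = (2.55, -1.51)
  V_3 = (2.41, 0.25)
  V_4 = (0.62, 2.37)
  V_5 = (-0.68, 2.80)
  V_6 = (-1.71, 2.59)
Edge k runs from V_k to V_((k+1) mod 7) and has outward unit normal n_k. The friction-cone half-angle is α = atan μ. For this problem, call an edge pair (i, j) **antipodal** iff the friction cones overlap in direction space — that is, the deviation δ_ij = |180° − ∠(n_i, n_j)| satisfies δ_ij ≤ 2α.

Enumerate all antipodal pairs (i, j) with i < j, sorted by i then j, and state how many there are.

count = 8; pairs: (0,2), (0,3), (0,4), (1,3), (1,4), (1,5), (1,6), (2,6)

α = atan 0.7 = 34.99°;  2α = 69.98°
n_0 = (-0.8632, -0.5048)
n_1 = (+0.2611, -0.9653)
n_2 = (+0.9969, +0.0793)
n_3 = (+0.7641, +0.6451)
n_4 = (+0.3140, +0.9494)
n_5 = (-0.1998, +0.9798)
n_6 = (-0.8585, +0.5129)
  (0,1): δ = 105.19°  ·
  (0,2): δ = 25.77°  ✓
  (0,3): δ = 9.86°  ✓
  (0,4): δ = 41.38°  ✓
  (0,5): δ = 71.20°  ·
  (0,6): δ = 118.83°  ·
  (1,2): δ = 100.59°  ·
  (1,3): δ = 64.96°  ✓
  (1,4): δ = 33.44°  ✓
  (1,5): δ = 3.61°  ✓
  (1,6): δ = 44.01°  ✓
  (2,3): δ = 144.37°  ·
  (2,4): δ = 112.85°  ·
  (2,5): δ = 83.02°  ·
  (2,6): δ = 35.40°  ✓
  (3,4): δ = 148.48°  ·
  (3,5): δ = 118.65°  ·
  (3,6): δ = 71.03°  ·
  (4,5): δ = 150.17°  ·
  (4,6): δ = 102.55°  ·
  (5,6): δ = 132.38°  ·
antipodal pairs: 8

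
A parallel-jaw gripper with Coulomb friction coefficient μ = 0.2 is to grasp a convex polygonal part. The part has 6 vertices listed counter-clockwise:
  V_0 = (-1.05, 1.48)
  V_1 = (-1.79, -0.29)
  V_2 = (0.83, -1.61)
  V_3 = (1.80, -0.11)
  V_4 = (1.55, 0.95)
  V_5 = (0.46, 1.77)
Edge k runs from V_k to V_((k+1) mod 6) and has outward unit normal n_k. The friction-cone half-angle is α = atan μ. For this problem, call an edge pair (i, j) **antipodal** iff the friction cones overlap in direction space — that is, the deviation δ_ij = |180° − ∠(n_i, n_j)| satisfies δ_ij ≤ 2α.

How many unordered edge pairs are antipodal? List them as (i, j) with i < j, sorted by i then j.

α = atan 0.2 = 11.31°;  2α = 22.62°
n_0 = (-0.9226, +0.3857)
n_1 = (-0.4499, -0.8931)
n_2 = (+0.8397, -0.5430)
n_3 = (+0.9733, +0.2296)
n_4 = (+0.6012, +0.7991)
n_5 = (-0.1886, +0.9821)
  (0,1): δ = 94.05°  ·
  (0,2): δ = 10.20°  ✓
  (0,3): δ = 35.96°  ·
  (0,4): δ = 75.73°  ·
  (0,5): δ = 123.56°  ·
  (1,2): δ = 96.15°  ·
  (1,3): δ = 49.99°  ·
  (1,4): δ = 10.21°  ✓
  (1,5): δ = 37.61°  ·
  (2,3): δ = 133.84°  ·
  (2,4): δ = 94.06°  ·
  (2,5): δ = 46.24°  ·
  (3,4): δ = 140.22°  ·
  (3,5): δ = 92.40°  ·
  (4,5): δ = 132.17°  ·
antipodal pairs: 2

count = 2; pairs: (0,2), (1,4)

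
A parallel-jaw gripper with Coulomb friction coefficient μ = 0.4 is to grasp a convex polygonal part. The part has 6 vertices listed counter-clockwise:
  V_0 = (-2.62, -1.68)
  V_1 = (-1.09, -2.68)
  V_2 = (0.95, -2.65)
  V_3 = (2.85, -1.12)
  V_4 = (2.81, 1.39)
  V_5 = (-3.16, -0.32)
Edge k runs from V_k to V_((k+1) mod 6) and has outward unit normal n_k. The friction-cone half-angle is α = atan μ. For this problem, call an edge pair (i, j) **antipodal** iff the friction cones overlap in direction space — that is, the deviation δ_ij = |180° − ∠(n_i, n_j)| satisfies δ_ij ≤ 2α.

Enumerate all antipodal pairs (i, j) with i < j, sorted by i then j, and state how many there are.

count = 3; pairs: (1,4), (2,4), (3,5)

α = atan 0.4 = 21.80°;  2α = 43.60°
n_0 = (-0.5471, -0.8371)
n_1 = (+0.0147, -0.9999)
n_2 = (+0.6272, -0.7789)
n_3 = (+0.9999, +0.0159)
n_4 = (-0.2754, +0.9613)
n_5 = (-0.9294, -0.3690)
  (0,1): δ = 145.99°  ·
  (0,2): δ = 107.99°  ·
  (0,3): δ = 55.92°  ·
  (0,4): δ = 49.15°  ·
  (0,5): δ = 144.82°  ·
  (1,2): δ = 142.00°  ·
  (1,3): δ = 89.93°  ·
  (1,4): δ = 15.14°  ✓
  (1,5): δ = 110.81°  ·
  (2,3): δ = 127.93°  ·
  (2,4): δ = 22.86°  ✓
  (2,5): δ = 72.81°  ·
  (3,4): δ = 74.93°  ·
  (3,5): δ = 20.74°  ✓
  (4,5): δ = 84.33°  ·
antipodal pairs: 3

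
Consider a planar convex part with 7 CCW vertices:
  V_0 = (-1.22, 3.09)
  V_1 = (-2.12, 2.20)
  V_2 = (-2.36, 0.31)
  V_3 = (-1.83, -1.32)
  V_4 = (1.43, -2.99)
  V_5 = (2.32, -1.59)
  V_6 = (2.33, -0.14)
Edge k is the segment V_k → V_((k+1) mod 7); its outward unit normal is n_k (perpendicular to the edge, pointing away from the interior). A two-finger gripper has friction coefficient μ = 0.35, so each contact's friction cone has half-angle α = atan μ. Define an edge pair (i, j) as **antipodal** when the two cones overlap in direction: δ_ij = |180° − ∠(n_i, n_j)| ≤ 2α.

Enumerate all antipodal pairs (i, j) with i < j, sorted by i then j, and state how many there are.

α = atan 0.35 = 19.29°;  2α = 38.58°
n_0 = (-0.7031, +0.7110)
n_1 = (-0.9920, +0.1260)
n_2 = (-0.9510, -0.3092)
n_3 = (-0.4559, -0.8900)
n_4 = (+0.8439, -0.5365)
n_5 = (+1.0000, -0.0069)
n_6 = (+0.6730, +0.7397)
  (0,1): δ = 141.92°  ·
  (0,2): δ = 116.67°  ·
  (0,3): δ = 71.80°  ·
  (0,4): δ = 12.88°  ✓
  (0,5): δ = 44.92°  ·
  (0,6): δ = 93.02°  ·
  (1,2): δ = 154.75°  ·
  (1,3): δ = 109.89°  ·
  (1,4): δ = 25.21°  ✓
  (1,5): δ = 6.84°  ✓
  (1,6): δ = 54.94°  ·
  (2,3): δ = 135.14°  ·
  (2,4): δ = 50.46°  ·
  (2,5): δ = 18.41°  ✓
  (2,6): δ = 29.69°  ✓
  (3,4): δ = 95.32°  ·
  (3,5): δ = 63.27°  ·
  (3,6): δ = 15.17°  ✓
  (4,5): δ = 147.95°  ·
  (4,6): δ = 99.85°  ·
  (5,6): δ = 131.90°  ·
antipodal pairs: 6

count = 6; pairs: (0,4), (1,4), (1,5), (2,5), (2,6), (3,6)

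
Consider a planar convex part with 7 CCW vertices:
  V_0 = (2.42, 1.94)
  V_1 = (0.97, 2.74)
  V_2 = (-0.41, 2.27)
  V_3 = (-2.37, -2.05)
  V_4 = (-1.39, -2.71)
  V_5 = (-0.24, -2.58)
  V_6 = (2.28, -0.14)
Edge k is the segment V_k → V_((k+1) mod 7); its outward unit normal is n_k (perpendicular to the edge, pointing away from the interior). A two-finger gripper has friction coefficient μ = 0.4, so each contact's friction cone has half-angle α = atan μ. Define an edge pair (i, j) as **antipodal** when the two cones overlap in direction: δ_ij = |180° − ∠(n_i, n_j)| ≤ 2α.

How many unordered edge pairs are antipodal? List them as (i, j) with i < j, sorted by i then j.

count = 6; pairs: (0,3), (0,4), (1,4), (1,5), (2,5), (2,6)

α = atan 0.4 = 21.80°;  2α = 43.60°
n_0 = (+0.4831, +0.8756)
n_1 = (-0.3224, +0.9466)
n_2 = (-0.9107, +0.4132)
n_3 = (-0.5586, -0.8294)
n_4 = (+0.1123, -0.9937)
n_5 = (+0.6956, -0.7184)
n_6 = (+0.9977, -0.0672)
  (0,1): δ = 132.31°  ·
  (0,2): δ = 85.52°  ·
  (0,3): δ = 5.07°  ✓
  (0,4): δ = 35.34°  ✓
  (0,5): δ = 72.96°  ·
  (0,6): δ = 115.04°  ·
  (1,2): δ = 133.21°  ·
  (1,3): δ = 52.77°  ·
  (1,4): δ = 12.36°  ✓
  (1,5): δ = 25.27°  ✓
  (1,6): δ = 67.34°  ·
  (2,3): δ = 99.56°  ·
  (2,4): δ = 59.15°  ·
  (2,5): δ = 21.52°  ✓
  (2,6): δ = 20.55°  ✓
  (3,4): δ = 139.59°  ·
  (3,5): δ = 101.96°  ·
  (3,6): δ = 59.89°  ·
  (4,5): δ = 142.37°  ·
  (4,6): δ = 100.30°  ·
  (5,6): δ = 137.93°  ·
antipodal pairs: 6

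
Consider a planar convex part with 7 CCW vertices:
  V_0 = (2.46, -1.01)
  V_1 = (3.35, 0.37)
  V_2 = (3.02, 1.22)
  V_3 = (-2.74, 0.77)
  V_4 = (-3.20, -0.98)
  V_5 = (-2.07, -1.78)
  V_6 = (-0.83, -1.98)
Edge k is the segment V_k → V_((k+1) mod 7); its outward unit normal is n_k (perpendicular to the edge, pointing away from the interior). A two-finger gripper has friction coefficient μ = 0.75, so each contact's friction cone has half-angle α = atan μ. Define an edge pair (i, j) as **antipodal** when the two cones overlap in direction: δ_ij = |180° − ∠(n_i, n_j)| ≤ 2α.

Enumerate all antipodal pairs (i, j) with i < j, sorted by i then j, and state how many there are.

α = atan 0.75 = 36.87°;  2α = 73.74°
n_0 = (+0.8404, -0.5420)
n_1 = (+0.9322, +0.3619)
n_2 = (-0.0779, +0.9970)
n_3 = (-0.9671, +0.2542)
n_4 = (-0.5778, -0.8162)
n_5 = (-0.1592, -0.9872)
n_6 = (+0.2828, -0.9592)
  (0,1): δ = 125.96°  ·
  (0,2): δ = 52.71°  ✓
  (0,3): δ = 18.09°  ✓
  (0,4): δ = 87.52°  ·
  (0,5): δ = 113.66°  ·
  (0,6): δ = 139.25°  ·
  (1,2): δ = 106.75°  ·
  (1,3): δ = 35.95°  ✓
  (1,4): δ = 33.48°  ✓
  (1,5): δ = 59.62°  ✓
  (1,6): δ = 85.21°  ·
  (2,3): δ = 109.19°  ·
  (2,4): δ = 39.76°  ✓
  (2,5): δ = 13.63°  ✓
  (2,6): δ = 11.96°  ✓
  (3,4): δ = 110.57°  ·
  (3,5): δ = 84.43°  ·
  (3,6): δ = 58.85°  ✓
  (4,5): δ = 153.87°  ·
  (4,6): δ = 128.28°  ·
  (5,6): δ = 154.41°  ·
antipodal pairs: 9

count = 9; pairs: (0,2), (0,3), (1,3), (1,4), (1,5), (2,4), (2,5), (2,6), (3,6)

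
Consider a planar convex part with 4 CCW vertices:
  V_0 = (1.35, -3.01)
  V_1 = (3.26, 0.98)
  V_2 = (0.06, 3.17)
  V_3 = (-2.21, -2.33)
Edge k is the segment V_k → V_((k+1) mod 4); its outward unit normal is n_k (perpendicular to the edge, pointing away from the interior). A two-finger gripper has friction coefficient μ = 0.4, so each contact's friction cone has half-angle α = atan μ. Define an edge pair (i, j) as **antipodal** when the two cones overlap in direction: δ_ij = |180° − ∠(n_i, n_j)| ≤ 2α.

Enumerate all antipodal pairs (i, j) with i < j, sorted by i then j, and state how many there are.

count = 2; pairs: (0,2), (1,3)

α = atan 0.4 = 21.80°;  2α = 43.60°
n_0 = (+0.9020, -0.4318)
n_1 = (+0.5648, +0.8252)
n_2 = (-0.9244, +0.3815)
n_3 = (-0.1876, -0.9822)
  (0,1): δ = 98.81°  ·
  (0,2): δ = 3.15°  ✓
  (0,3): δ = 104.77°  ·
  (1,2): δ = 78.04°  ·
  (1,3): δ = 23.57°  ✓
  (2,3): δ = 78.39°  ·
antipodal pairs: 2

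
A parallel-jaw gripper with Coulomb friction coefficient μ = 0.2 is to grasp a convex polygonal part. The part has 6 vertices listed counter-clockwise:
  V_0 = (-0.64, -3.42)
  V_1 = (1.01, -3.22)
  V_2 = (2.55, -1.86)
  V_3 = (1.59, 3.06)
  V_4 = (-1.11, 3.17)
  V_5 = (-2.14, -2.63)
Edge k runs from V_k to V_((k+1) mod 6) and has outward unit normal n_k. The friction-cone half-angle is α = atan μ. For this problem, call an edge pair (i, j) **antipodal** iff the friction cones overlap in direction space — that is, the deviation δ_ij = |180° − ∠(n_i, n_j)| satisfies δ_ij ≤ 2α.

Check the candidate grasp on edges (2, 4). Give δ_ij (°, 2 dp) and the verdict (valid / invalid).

α = atan 0.2 = 11.31°;  2α = 22.62°
edge 2: e_2 = (-0.96, +4.92);  n_2 = (+0.9815, +0.1915)
edge 4: e_4 = (-1.03, -5.80);  n_4 = (-0.9846, +0.1749)
∠(n_2, n_4) = 158.89°
δ = |180° − 158.89°| = 21.11°
21.11° ≤ 2α = 22.62°  →  valid

δ = 21.11°, valid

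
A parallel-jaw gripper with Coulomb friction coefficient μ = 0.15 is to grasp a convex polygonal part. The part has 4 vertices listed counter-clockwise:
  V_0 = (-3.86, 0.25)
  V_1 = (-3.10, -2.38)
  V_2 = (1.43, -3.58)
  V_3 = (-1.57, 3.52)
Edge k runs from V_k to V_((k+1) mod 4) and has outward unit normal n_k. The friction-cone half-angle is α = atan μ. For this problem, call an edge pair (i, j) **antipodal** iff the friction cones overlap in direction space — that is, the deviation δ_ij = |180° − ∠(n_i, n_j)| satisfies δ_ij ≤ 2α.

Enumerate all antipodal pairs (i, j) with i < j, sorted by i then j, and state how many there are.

α = atan 0.15 = 8.53°;  2α = 17.06°
n_0 = (-0.9607, -0.2776)
n_1 = (-0.2561, -0.9667)
n_2 = (+0.9211, +0.3892)
n_3 = (-0.8191, +0.5736)
  (0,1): δ = 120.95°  ·
  (0,2): δ = 6.79°  ✓
  (0,3): δ = 128.88°  ·
  (1,2): δ = 52.26°  ·
  (1,3): δ = 69.83°  ·
  (2,3): δ = 57.91°  ·
antipodal pairs: 1

count = 1; pairs: (0,2)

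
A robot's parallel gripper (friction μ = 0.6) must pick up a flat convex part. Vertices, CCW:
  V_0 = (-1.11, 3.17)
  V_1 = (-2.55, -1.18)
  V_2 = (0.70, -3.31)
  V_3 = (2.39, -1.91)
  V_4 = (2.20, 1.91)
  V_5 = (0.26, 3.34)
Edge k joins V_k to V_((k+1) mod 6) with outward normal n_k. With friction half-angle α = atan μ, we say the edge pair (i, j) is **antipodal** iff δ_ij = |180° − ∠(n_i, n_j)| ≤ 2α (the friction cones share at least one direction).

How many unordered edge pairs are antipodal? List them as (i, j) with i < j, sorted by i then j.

count = 6; pairs: (0,2), (0,3), (1,3), (1,4), (1,5), (2,5)

α = atan 0.6 = 30.96°;  2α = 61.93°
n_0 = (-0.9493, +0.3143)
n_1 = (-0.5482, -0.8364)
n_2 = (+0.6379, -0.7701)
n_3 = (+0.9988, +0.0497)
n_4 = (+0.5933, +0.8050)
n_5 = (-0.1231, +0.9924)
  (0,1): δ = 104.92°  ·
  (0,2): δ = 32.05°  ✓
  (0,3): δ = 21.16°  ✓
  (0,4): δ = 71.92°  ·
  (0,5): δ = 115.39°  ·
  (1,2): δ = 107.12°  ·
  (1,3): δ = 53.91°  ✓
  (1,4): δ = 3.15°  ✓
  (1,5): δ = 40.31°  ✓
  (2,3): δ = 126.79°  ·
  (2,4): δ = 76.03°  ·
  (2,5): δ = 32.56°  ✓
  (3,4): δ = 129.24°  ·
  (3,5): δ = 85.77°  ·
  (4,5): δ = 136.53°  ·
antipodal pairs: 6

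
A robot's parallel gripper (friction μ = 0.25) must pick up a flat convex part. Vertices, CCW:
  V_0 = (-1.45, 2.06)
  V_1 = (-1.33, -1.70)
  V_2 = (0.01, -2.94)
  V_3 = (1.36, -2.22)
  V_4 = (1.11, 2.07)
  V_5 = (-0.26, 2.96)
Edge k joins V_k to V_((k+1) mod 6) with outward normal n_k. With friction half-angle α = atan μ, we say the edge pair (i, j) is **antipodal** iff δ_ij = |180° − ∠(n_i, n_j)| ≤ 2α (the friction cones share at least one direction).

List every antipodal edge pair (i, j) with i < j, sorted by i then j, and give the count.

count = 3; pairs: (0,3), (1,4), (2,5)

α = atan 0.25 = 14.04°;  2α = 28.07°
n_0 = (-0.9995, -0.0319)
n_1 = (-0.6792, -0.7340)
n_2 = (+0.4706, -0.8824)
n_3 = (+0.9983, +0.0582)
n_4 = (+0.5448, +0.8386)
n_5 = (-0.6032, +0.7976)
  (0,1): δ = 134.61°  ·
  (0,2): δ = 63.76°  ·
  (0,3): δ = 1.51°  ✓
  (0,4): δ = 55.16°  ·
  (0,5): δ = 125.27°  ·
  (1,2): δ = 109.15°  ·
  (1,3): δ = 43.88°  ·
  (1,4): δ = 9.77°  ✓
  (1,5): δ = 79.88°  ·
  (2,3): δ = 114.74°  ·
  (2,4): δ = 61.08°  ·
  (2,5): δ = 9.03°  ✓
  (3,4): δ = 126.34°  ·
  (3,5): δ = 56.23°  ·
  (4,5): δ = 109.89°  ·
antipodal pairs: 3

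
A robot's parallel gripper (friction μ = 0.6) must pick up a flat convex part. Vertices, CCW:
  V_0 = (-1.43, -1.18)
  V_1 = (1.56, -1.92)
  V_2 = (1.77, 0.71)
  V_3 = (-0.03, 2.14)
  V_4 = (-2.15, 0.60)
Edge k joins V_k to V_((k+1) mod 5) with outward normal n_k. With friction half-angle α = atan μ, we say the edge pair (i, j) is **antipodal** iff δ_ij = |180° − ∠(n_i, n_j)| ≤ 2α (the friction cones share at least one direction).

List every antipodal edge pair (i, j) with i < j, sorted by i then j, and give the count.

count = 5; pairs: (0,2), (0,3), (1,3), (1,4), (2,4)

α = atan 0.6 = 30.96°;  2α = 61.93°
n_0 = (-0.2402, -0.9707)
n_1 = (+0.9968, -0.0796)
n_2 = (+0.6220, +0.7830)
n_3 = (-0.5877, +0.8091)
n_4 = (-0.9270, -0.3750)
  (0,1): δ = 80.66°  ·
  (0,2): δ = 24.56°  ✓
  (0,3): δ = 49.90°  ✓
  (0,4): δ = 125.92°  ·
  (1,2): δ = 123.90°  ·
  (1,3): δ = 49.44°  ✓
  (1,4): δ = 26.59°  ✓
  (2,3): δ = 105.54°  ·
  (2,4): δ = 29.51°  ✓
  (3,4): δ = 103.97°  ·
antipodal pairs: 5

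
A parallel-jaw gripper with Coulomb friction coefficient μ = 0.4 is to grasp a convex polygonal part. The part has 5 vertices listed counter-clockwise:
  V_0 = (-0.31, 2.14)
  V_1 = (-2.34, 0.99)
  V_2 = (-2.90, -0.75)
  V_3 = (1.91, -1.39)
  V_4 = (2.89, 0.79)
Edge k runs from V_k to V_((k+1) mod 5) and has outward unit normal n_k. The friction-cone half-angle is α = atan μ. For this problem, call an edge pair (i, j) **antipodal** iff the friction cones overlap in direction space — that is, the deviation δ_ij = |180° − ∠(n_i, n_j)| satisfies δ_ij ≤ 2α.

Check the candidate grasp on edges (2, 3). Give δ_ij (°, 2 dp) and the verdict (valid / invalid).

δ = 106.63°, invalid

α = atan 0.4 = 21.80°;  2α = 43.60°
edge 2: e_2 = (+4.81, -0.64);  n_2 = (-0.1319, -0.9913)
edge 3: e_3 = (+0.98, +2.18);  n_3 = (+0.9121, -0.4100)
∠(n_2, n_3) = 73.37°
δ = |180° − 73.37°| = 106.63°
106.63° > 2α = 43.60°  →  invalid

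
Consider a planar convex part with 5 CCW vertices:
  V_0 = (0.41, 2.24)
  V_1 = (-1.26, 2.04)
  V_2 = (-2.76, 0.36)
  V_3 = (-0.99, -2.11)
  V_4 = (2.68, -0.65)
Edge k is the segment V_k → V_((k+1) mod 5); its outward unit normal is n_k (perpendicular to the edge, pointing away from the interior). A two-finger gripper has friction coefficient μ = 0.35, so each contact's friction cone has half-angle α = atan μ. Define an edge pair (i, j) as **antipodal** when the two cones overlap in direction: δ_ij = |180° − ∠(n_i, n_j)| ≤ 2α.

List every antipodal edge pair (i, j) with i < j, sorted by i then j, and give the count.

count = 3; pairs: (0,3), (1,3), (2,4)

α = atan 0.35 = 19.29°;  2α = 38.58°
n_0 = (-0.1189, +0.9929)
n_1 = (-0.7459, +0.6660)
n_2 = (-0.8128, -0.5825)
n_3 = (+0.3696, -0.9292)
n_4 = (+0.7864, +0.6177)
  (0,1): δ = 138.59°  ·
  (0,2): δ = 61.20°  ·
  (0,3): δ = 14.86°  ✓
  (0,4): δ = 121.32°  ·
  (1,2): δ = 102.61°  ·
  (1,3): δ = 26.55°  ✓
  (1,4): δ = 79.91°  ·
  (2,3): δ = 103.93°  ·
  (2,4): δ = 2.52°  ✓
  (3,4): δ = 73.55°  ·
antipodal pairs: 3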